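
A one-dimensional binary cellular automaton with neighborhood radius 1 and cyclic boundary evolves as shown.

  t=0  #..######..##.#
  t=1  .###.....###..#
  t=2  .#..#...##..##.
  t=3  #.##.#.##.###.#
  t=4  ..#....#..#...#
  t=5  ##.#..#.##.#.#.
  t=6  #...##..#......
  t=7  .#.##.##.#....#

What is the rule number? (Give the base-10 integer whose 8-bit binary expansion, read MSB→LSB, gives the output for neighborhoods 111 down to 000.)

26

  ###|.  b7=0 t=0,i=4
  ##.|.  b6=0 t=0,i=0
  #.#|.  b5=0 t=0,i=13
  #..|#  b4=1 t=0,i=1
  .##|#  b3=1 t=0,i=3
  .#.|.  b2=0 t=1,i=14
  ..#|#  b1=1 t=0,i=2
  ...|.  b0=0 t=1,i=5
  bits 00011010 = 26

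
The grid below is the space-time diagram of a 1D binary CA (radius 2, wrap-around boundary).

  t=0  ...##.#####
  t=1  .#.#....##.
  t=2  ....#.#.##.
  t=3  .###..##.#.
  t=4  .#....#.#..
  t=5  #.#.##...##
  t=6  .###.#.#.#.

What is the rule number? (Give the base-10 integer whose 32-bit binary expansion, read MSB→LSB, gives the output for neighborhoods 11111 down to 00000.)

  [31] ##### => #  t=0,i=8
  [30] ####. => #  t=0,i=9
  [29] ###.# => .  t=5,i=0
  [28] ###.. => .  t=0,i=10
  [27] ##.## => .  t=0,i=5
  [26] ##.#. => #  t=3,i=8
  [25] ##..# => .  t=1,i=10
  [24] ##... => .  t=0,i=0
  [23] #.### => .  t=0,i=6
  [22] #.##. => .  t=2,i=8
  [21] #.#.# => #  t=2,i=6
  [20] #.#.. => .  t=1,i=3
  [19] #..## => .  t=3,i=0
  [18] #..#. => .  t=1,i=0
  [17] #...# => #  t=0,i=1
  [16] #.... => .  t=1,i=5
  [15] .#### => .  t=0,i=7
  [14] .###. => .  t=3,i=2
  [13] .##.# => .  t=0,i=4
  [12] .##.. => #  t=1,i=9
  [11] .#.## => #  t=2,i=7
  [10] .#.#. => .  t=1,i=2
  [9] .#..# => .  t=3,i=10
  [8] .#... => #  t=1,i=4
  [7] ..### => #  t=3,i=1
  [6] ..##. => #  t=0,i=3
  [5] ..#.# => .  t=1,i=1
  [4] ..#.. => .  t=4,i=1
  [3] ...## => .  t=0,i=2
  [2] ...#. => #  t=2,i=3
  [1] ....# => #  t=1,i=6
  [0] ..... => #  t=2,i=1
  bits 11000100001000100001100111000111 = 3290569159

3290569159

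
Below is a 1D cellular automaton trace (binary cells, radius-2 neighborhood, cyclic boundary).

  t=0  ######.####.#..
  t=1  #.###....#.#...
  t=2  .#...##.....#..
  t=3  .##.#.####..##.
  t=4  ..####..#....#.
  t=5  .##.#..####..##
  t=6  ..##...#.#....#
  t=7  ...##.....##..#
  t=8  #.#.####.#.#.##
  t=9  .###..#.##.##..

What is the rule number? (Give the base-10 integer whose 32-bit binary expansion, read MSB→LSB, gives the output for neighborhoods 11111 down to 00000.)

3307551129

  [31] ##### => #  t=0,i=2
  [30] ####. => #  t=0,i=4
  [29] ###.# => .  t=0,i=5
  [28] ###.. => .  t=1,i=4
  [27] ##.## => .  t=0,i=6
  [26] ##.#. => #  t=0,i=11
  [25] ##..# => .  t=3,i=10
  [24] ##... => #  t=1,i=5
  [23] #.### => .  t=0,i=7
  [22] #.##. => .  t=5,i=1
  [21] #.#.# => #  t=3,i=4
  [20] #.#.. => .  t=0,i=12
  [19] #..## => .  t=0,i=14
  [18] #..#. => #  t=4,i=7
  [17] #...# => .  t=1,i=13
  [16] #.... => #  t=1,i=6
  [15] .#### => .  t=0,i=1
  [14] .###. => .  t=1,i=3
  [13] .##.# => #  t=3,i=2
  [12] .##.. => #  t=2,i=6
  [11] .#.## => #  t=1,i=1
  [10] .#.#. => .  t=1,i=10
  [9] .#..# => .  t=0,i=13
  [8] .#... => #  t=1,i=12
  [7] ..### => #  t=0,i=0
  [6] ..##. => .  t=2,i=5
  [5] ..#.# => .  t=1,i=0
  [4] ..#.. => #  t=2,i=1
  [3] ...## => #  t=2,i=4
  [2] ...#. => .  t=1,i=8
  [1] ....# => .  t=1,i=7
  [0] ..... => #  t=2,i=9
  bits 11000101001001010011100110011001 = 3307551129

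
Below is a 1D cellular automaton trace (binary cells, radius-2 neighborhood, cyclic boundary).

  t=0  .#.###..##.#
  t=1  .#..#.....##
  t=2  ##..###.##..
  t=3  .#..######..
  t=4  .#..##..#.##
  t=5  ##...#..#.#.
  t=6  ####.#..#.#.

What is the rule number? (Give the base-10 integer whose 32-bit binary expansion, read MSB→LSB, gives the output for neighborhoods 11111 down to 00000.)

1836306874

  ##### -> .   bit 31 = 0  t=3,i=6
  ####. -> #   bit 30 = 1  t=3,i=8
  ###.# -> #   bit 29 = 1  t=2,i=6
  ###.. -> .   bit 28 = 0  t=0,i=5
  ##.## -> #   bit 27 = 1  t=2,i=7
  ##.#. -> #   bit 26 = 1  t=0,i=10
  ##..# -> .   bit 25 = 0  t=0,i=6
  ##... -> #   bit 24 = 1  t=3,i=10
  #.### -> .   bit 23 = 0  t=0,i=3
  #.##. -> #   bit 22 = 1  t=2,i=8
  #.#.# -> #   bit 21 = 1  t=0,i=1
  #.#.. -> #   bit 20 = 1  t=1,i=1
  #..## -> .   bit 19 = 0  t=0,i=7
  #..#. -> .   bit 18 = 0  t=1,i=3
  #...# -> #   bit 17 = 1  t=3,i=11
  #.... -> #   bit 16 = 1  t=1,i=6
  .#### -> #   bit 15 = 1  t=3,i=5
  .###. -> #   bit 14 = 1  t=0,i=4
  .##.# -> .   bit 13 = 0  t=0,i=9
  .##.. -> #   bit 12 = 1  t=2,i=1
  .#.## -> .   bit 11 = 0  t=0,i=2
  .#.#. -> .   bit 10 = 0  t=0,i=0
  .#..# -> .   bit 9 = 0  t=1,i=2
  .#... -> #   bit 8 = 1  t=1,i=5
  ..### -> #   bit 7 = 1  t=2,i=4
  ..##. -> .   bit 6 = 0  t=0,i=8
  ..#.# -> #   bit 5 = 1  t=4,i=8
  ..#.. -> #   bit 4 = 1  t=1,i=4
  ...## -> #   bit 3 = 1  t=1,i=9
  ...#. -> .   bit 2 = 0  t=3,i=0
  ....# -> #   bit 1 = 1  t=1,i=8
  ..... -> .   bit 0 = 0  t=1,i=7
  bits 01101101011100111101000110111010 = 1836306874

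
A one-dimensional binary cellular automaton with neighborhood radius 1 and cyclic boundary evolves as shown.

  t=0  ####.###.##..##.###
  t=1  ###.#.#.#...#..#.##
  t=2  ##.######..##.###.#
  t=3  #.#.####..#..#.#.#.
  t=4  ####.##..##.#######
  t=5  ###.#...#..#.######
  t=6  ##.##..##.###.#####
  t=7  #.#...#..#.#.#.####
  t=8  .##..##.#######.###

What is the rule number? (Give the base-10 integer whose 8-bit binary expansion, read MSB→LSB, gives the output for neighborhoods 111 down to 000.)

166

  nb ###: next=#  (t=0,i=0, bit7=1)
  nb ##.: next=.  (t=0,i=3, bit6=0)
  nb #.#: next=#  (t=0,i=4, bit5=1)
  nb #..: next=.  (t=0,i=11, bit4=0)
  nb .##: next=.  (t=0,i=5, bit3=0)
  nb .#.: next=#  (t=1,i=4, bit2=1)
  nb ..#: next=#  (t=0,i=12, bit1=1)
  nb ...: next=.  (t=1,i=10, bit0=0)
  bits 10100110 = 166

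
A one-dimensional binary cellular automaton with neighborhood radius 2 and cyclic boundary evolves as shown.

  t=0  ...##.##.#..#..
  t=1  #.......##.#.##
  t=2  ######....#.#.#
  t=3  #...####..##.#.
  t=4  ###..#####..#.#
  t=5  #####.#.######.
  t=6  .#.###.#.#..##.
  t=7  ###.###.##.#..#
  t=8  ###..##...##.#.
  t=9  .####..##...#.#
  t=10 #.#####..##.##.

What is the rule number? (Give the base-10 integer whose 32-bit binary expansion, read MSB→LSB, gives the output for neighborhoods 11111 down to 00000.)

1998572833

  [31] ##### => .  t=2,i=1
  [30] ####. => #  t=2,i=4
  [29] ###.# => #  t=5,i=4
  [28] ###.. => #  t=1,i=0
  [27] ##.## => .  t=0,i=5
  [26] ##.#. => #  t=0,i=8
  [25] ##..# => #  t=3,i=8
  [24] ##... => #  t=1,i=1
  [23] #.### => .  t=1,i=13
  [22] #.##. => .  t=0,i=6
  [21] #.#.# => .  t=1,i=11
  [20] #.#.. => #  t=0,i=9
  [19] #..## => #  t=3,i=9
  [18] #..#. => #  t=0,i=11
  [17] #...# => #  t=3,i=2
  [16] #.... => #  t=0,i=14
  [15] .#### => #  t=2,i=0
  [14] .###. => #  t=1,i=14
  [13] .##.# => .  t=0,i=4
  [12] .##.. => .  t=6,i=13
  [11] .#.## => #  t=1,i=12
  [10] .#.#. => #  t=2,i=11
  [9] .#..# => .  t=0,i=10
  [8] .#... => #  t=0,i=13
  [7] ..### => .  t=3,i=4
  [6] ..##. => .  t=0,i=3
  [5] ..#.# => #  t=2,i=10
  [4] ..#.. => .  t=0,i=12
  [3] ...## => .  t=0,i=2
  [2] ...#. => .  t=2,i=9
  [1] ....# => .  t=0,i=1
  [0] ..... => #  t=0,i=0
  bits 01110111000111111100110100100001 = 1998572833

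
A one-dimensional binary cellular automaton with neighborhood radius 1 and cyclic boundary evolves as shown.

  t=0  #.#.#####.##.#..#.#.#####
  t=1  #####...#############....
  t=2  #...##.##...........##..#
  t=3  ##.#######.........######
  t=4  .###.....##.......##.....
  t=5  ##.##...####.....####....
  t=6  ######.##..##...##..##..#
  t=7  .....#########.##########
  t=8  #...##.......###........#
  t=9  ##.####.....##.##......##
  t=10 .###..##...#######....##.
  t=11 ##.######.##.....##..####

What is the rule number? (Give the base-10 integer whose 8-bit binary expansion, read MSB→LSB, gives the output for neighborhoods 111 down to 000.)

  ### -> .   bit 7 = 0  t=0,i=5
  ##. -> #   bit 6 = 1  t=0,i=0
  #.# -> #   bit 5 = 1  t=0,i=1
  #.. -> #   bit 4 = 1  t=0,i=14
  .## -> #   bit 3 = 1  t=0,i=4
  .#. -> #   bit 2 = 1  t=0,i=2
  ..# -> #   bit 1 = 1  t=0,i=15
  ... -> .   bit 0 = 0  t=1,i=6
  bits 01111110 = 126

126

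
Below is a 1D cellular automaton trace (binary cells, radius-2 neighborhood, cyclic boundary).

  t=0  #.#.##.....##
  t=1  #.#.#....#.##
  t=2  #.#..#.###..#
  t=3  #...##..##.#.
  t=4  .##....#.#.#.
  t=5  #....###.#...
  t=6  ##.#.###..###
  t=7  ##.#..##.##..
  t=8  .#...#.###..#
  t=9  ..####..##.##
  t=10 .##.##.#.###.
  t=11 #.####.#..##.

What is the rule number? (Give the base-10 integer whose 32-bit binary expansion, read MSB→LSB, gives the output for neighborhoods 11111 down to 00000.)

  ##### -> .   bit 31 = 0  t=6,i=12
  ####. -> #   bit 30 = 1  t=6,i=0
  ###.# -> #   bit 29 = 1  t=0,i=0
  ###.. -> #   bit 28 = 1  t=2,i=9
  ##.## -> #   bit 27 = 1  t=7,i=8
  ##.#. -> .   bit 26 = 0  t=0,i=1
  ##..# -> .   bit 25 = 0  t=2,i=10
  ##... -> .   bit 24 = 0  t=0,i=6
  #.### -> .   bit 23 = 0  t=1,i=11
  #.##. -> #   bit 22 = 1  t=0,i=4
  #.#.# -> #   bit 21 = 1  t=0,i=2
  #.#.. -> .   bit 20 = 0  t=1,i=4
  #..## -> #   bit 19 = 1  t=2,i=11
  #..#. -> #   bit 18 = 1  t=2,i=4
  #...# -> #   bit 17 = 1  t=3,i=2
  #.... -> .   bit 16 = 0  t=0,i=7
  .#### -> .   bit 15 = 0  t=6,i=11
  .###. -> #   bit 14 = 1  t=0,i=12
  .##.# -> #   bit 13 = 1  t=2,i=0
  .##.. -> .   bit 12 = 0  t=0,i=5
  .#.## -> .   bit 11 = 0  t=0,i=3
  .#.#. -> .   bit 10 = 0  t=1,i=3
  .#..# -> .   bit 9 = 0  t=2,i=3
  .#... -> #   bit 8 = 1  t=1,i=5
  ..### -> #   bit 7 = 1  t=0,i=11
  ..##. -> .   bit 6 = 0  t=2,i=12
  ..#.# -> #   bit 5 = 1  t=1,i=9
  ..#.. -> #   bit 4 = 1  t=5,i=0
  ...## -> .   bit 3 = 0  t=0,i=10
  ...#. -> #   bit 2 = 1  t=1,i=8
  ....# -> #   bit 1 = 1  t=0,i=9
  ..... -> .   bit 0 = 0  t=0,i=8
  bits 01111000011011100110000110110110 = 2020499894

2020499894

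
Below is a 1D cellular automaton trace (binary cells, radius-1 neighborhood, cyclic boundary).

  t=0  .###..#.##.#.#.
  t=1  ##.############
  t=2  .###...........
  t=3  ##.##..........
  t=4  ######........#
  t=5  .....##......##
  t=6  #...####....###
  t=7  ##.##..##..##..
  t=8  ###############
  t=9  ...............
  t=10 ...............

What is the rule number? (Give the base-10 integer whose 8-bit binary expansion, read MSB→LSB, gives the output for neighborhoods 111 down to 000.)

126

  [7] ### => .  t=0,i=2
  [6] ##. => #  t=0,i=3
  [5] #.# => #  t=0,i=7
  [4] #.. => #  t=0,i=4
  [3] .## => #  t=0,i=1
  [2] .#. => #  t=0,i=6
  [1] ..# => #  t=0,i=0
  [0] ... => .  t=2,i=5
  bits 01111110 = 126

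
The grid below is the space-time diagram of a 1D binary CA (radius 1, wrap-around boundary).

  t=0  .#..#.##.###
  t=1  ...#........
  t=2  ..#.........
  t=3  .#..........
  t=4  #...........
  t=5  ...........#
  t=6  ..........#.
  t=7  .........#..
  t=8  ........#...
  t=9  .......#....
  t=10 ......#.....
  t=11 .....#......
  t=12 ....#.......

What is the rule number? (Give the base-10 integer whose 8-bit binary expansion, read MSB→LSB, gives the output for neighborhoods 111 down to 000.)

2

  nb ###: next=.  (t=0,i=10, bit7=0)
  nb ##.: next=.  (t=0,i=7, bit6=0)
  nb #.#: next=.  (t=0,i=0, bit5=0)
  nb #..: next=.  (t=0,i=2, bit4=0)
  nb .##: next=.  (t=0,i=6, bit3=0)
  nb .#.: next=.  (t=0,i=1, bit2=0)
  nb ..#: next=#  (t=0,i=3, bit1=1)
  nb ...: next=.  (t=1,i=0, bit0=0)
  bits 00000010 = 2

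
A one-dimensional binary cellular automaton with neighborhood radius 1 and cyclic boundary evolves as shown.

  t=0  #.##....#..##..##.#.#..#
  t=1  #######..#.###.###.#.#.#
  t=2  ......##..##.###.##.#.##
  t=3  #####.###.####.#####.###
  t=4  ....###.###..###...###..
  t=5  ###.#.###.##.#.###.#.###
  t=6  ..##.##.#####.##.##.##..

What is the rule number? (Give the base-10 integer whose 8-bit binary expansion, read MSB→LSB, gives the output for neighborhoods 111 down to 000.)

  ### -> .   bit 7 = 0  t=1,i=0
  ##. -> #   bit 6 = 1  t=0,i=0
  #.# -> #   bit 5 = 1  t=0,i=1
  #.. -> #   bit 4 = 1  t=0,i=4
  .## -> #   bit 3 = 1  t=0,i=2
  .#. -> .   bit 2 = 0  t=0,i=8
  ..# -> .   bit 1 = 0  t=0,i=7
  ... -> #   bit 0 = 1  t=0,i=5
  bits 01111001 = 121

121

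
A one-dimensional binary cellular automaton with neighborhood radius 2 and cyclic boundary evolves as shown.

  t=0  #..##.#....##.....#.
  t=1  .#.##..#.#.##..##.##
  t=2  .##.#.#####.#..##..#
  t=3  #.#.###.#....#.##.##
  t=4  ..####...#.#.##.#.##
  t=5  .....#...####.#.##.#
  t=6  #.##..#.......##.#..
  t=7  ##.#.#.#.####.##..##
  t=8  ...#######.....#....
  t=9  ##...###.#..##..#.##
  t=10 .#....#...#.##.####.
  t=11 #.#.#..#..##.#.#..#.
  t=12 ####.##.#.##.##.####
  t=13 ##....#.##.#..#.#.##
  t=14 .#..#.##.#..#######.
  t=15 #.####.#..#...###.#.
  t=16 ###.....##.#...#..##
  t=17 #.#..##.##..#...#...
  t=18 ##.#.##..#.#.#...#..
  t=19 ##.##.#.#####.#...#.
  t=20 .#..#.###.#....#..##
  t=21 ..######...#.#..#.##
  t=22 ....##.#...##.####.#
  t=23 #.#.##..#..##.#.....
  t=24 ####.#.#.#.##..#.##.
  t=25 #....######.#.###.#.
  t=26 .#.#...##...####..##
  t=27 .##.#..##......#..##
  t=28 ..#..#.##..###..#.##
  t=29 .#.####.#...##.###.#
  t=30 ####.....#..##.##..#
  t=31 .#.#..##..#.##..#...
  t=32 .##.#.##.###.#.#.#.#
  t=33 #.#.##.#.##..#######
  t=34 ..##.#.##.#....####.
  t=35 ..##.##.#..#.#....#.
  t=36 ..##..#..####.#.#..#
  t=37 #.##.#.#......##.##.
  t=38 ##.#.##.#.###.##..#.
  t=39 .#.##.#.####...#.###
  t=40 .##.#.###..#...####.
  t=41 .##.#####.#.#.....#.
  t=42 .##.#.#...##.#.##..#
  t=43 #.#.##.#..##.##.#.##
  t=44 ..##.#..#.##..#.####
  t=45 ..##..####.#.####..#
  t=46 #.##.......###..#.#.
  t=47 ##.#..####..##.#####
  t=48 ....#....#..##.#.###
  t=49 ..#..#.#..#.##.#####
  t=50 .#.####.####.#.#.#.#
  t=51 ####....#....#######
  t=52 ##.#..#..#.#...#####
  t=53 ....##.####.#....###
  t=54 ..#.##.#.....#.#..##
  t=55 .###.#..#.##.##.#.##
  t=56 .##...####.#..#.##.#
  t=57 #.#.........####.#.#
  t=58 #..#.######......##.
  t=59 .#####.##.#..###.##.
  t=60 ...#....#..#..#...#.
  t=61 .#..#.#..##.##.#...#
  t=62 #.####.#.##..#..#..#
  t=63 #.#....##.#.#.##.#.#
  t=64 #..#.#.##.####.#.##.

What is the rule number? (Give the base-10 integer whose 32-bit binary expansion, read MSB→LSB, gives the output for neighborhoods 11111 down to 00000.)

2426699619

  ##### -> #   bit 31 = 1  t=2,i=8
  ####. -> .   bit 30 = 0  t=2,i=9
  ###.# -> .   bit 29 = 0  t=2,i=10
  ###.. -> #   bit 28 = 1  t=4,i=5
  ##.## -> .   bit 27 = 0  t=1,i=17
  ##.#. -> .   bit 26 = 0  t=0,i=5
  ##..# -> .   bit 25 = 0  t=1,i=5
  ##... -> .   bit 24 = 0  t=0,i=13
  #.### -> #   bit 23 = 1  t=2,i=6
  #.##. -> .   bit 22 = 0  t=1,i=3
  #.#.# -> #   bit 21 = 1  t=1,i=1
  #.#.. -> .   bit 20 = 0  t=0,i=0
  #..## -> .   bit 19 = 0  t=0,i=2
  #..#. -> #   bit 18 = 1  t=1,i=6
  #...# -> .   bit 17 = 0  t=4,i=7
  #.... -> .   bit 16 = 0  t=0,i=8
  .#### -> .   bit 15 = 0  t=2,i=7
  .###. -> #   bit 14 = 1  t=3,i=5
  .##.# -> #   bit 13 = 1  t=0,i=4
  .##.. -> #   bit 12 = 1  t=0,i=12
  .#.## -> #   bit 11 = 1  t=1,i=2
  .#.#. -> #   bit 10 = 1  t=0,i=19
  .#..# -> #   bit 9 = 1  t=0,i=1
  .#... -> #   bit 8 = 1  t=0,i=7
  ..### -> .   bit 7 = 0  t=4,i=2
  ..##. -> #   bit 6 = 1  t=0,i=3
  ..#.# -> #   bit 5 = 1  t=0,i=18
  ..#.. -> .   bit 4 = 0  t=5,i=5
  ...## -> .   bit 3 = 0  t=0,i=10
  ...#. -> .   bit 2 = 0  t=0,i=17
  ....# -> #   bit 1 = 1  t=0,i=9
  ..... -> #   bit 0 = 1  t=0,i=15
  bits 10010000101001000111111101100011 = 2426699619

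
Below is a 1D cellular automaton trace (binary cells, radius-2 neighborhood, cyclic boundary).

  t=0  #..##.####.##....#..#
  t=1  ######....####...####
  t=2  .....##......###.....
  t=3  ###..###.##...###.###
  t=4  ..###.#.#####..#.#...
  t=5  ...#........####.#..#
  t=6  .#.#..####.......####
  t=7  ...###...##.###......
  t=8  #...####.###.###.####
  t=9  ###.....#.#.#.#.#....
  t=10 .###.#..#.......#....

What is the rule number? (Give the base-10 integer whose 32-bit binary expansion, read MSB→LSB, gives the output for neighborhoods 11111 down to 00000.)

459174513

  [31] ##### => .  t=1,i=0
  [30] ####. => .  t=0,i=8
  [29] ###.# => .  t=0,i=9
  [28] ###.. => #  t=1,i=5
  [27] ##.## => #  t=0,i=5
  [26] ##.#. => .  t=4,i=5
  [25] ##..# => #  t=0,i=1
  [24] ##... => #  t=0,i=13
  [23] #.### => .  t=0,i=6
  [22] #.##. => #  t=0,i=11
  [21] #.#.# => .  t=4,i=6
  [20] #.#.. => #  t=4,i=17
  [19] #..## => #  t=0,i=2
  [18] #..#. => #  t=4,i=14
  [17] #...# => #  t=1,i=15
  [16] #.... => .  t=0,i=14
  [15] .#### => .  t=0,i=7
  [14] .###. => #  t=2,i=14
  [13] .##.# => #  t=0,i=4
  [12] .##.. => #  t=0,i=0
  [11] .#.## => .  t=4,i=7
  [10] .#.#. => .  t=4,i=16
  [9] .#..# => #  t=0,i=18
  [8] .#... => .  t=4,i=18
  [7] ..### => .  t=1,i=10
  [6] ..##. => #  t=0,i=3
  [5] ..#.# => #  t=4,i=15
  [4] ..#.. => #  t=0,i=17
  [3] ...## => .  t=1,i=9
  [2] ...#. => .  t=0,i=16
  [1] ....# => .  t=0,i=15
  [0] ..... => #  t=2,i=0
  bits 00011011010111100111001001110001 = 459174513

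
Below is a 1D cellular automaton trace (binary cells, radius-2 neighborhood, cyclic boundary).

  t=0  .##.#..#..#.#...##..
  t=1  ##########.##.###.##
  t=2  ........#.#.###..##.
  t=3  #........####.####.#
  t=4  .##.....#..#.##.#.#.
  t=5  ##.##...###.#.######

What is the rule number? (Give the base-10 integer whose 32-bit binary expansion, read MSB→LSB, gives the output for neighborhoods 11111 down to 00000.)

  #####|.  b31=0 t=1,i=0
  ####.|#  b30=1 t=1,i=8
  ###.#|.  b29=0 t=1,i=9
  ###..|#  b28=1 t=2,i=14
  ##.##|#  b27=1 t=1,i=10
  ##.#.|#  b26=1 t=0,i=3
  ##..#|#  b25=1 t=2,i=15
  ##...|#  b24=1 t=0,i=18
  #.###|#  b23=1 t=1,i=14
  #.##.|.  b22=0 t=1,i=11
  #.#.#|#  b21=1 t=2,i=10
  #.#..|#  b20=1 t=0,i=4
  #..##|#  b19=1 t=2,i=16
  #..#.|#  b18=1 t=0,i=6
  #...#|#  b17=1 t=0,i=14
  #....|#  b16=1 t=2,i=0
  .####|.  b15=0 t=1,i=19
  .###.|.  b14=0 t=1,i=15
  .##.#|#  b13=1 t=0,i=2
  .##..|.  b12=0 t=0,i=17
  .#.##|#  b11=1 t=2,i=11
  .#.#.|#  b10=1 t=0,i=11
  .#..#|#  b9=1 t=0,i=5
  .#...|.  b8=0 t=0,i=13
  ..###|.  b7=0 t=3,i=9
  ..##.|#  b6=1 t=0,i=1
  ..#.#|.  b5=0 t=0,i=10
  ..#..|#  b4=1 t=0,i=7
  ...##|#  b3=1 t=0,i=0
  ...#.|.  b2=0 t=2,i=7
  ....#|.  b1=0 t=2,i=6
  .....|.  b0=0 t=2,i=1
  bits 01011111101111110010111001011000 = 1606364760

1606364760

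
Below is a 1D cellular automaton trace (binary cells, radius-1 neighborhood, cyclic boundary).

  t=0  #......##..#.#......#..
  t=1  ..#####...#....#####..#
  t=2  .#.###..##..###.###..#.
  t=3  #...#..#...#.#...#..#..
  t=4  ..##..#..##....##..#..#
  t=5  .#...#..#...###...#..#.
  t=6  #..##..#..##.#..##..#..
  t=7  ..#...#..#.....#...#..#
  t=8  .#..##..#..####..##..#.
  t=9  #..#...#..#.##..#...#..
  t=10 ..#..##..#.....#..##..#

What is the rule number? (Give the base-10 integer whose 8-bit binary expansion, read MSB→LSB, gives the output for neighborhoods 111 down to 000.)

  ### -> #   bit 7 = 1  t=1,i=3
  ##. -> .   bit 6 = 0  t=0,i=8
  #.# -> .   bit 5 = 0  t=0,i=12
  #.. -> .   bit 4 = 0  t=0,i=1
  .## -> .   bit 3 = 0  t=0,i=7
  .#. -> .   bit 2 = 0  t=0,i=0
  ..# -> #   bit 1 = 1  t=0,i=6
  ... -> #   bit 0 = 1  t=0,i=2
  bits 10000011 = 131

131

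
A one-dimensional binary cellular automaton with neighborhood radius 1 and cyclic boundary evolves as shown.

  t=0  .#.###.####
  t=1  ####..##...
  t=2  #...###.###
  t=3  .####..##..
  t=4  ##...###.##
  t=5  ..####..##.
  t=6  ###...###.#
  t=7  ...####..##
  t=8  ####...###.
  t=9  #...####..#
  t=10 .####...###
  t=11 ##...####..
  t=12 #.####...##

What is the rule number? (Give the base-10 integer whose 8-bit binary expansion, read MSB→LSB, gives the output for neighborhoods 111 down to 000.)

63

  [7] ### => .  t=0,i=4
  [6] ##. => .  t=0,i=5
  [5] #.# => #  t=0,i=0
  [4] #.. => #  t=1,i=4
  [3] .## => #  t=0,i=3
  [2] .#. => #  t=0,i=1
  [1] ..# => #  t=1,i=5
  [0] ... => #  t=1,i=9
  bits 00111111 = 63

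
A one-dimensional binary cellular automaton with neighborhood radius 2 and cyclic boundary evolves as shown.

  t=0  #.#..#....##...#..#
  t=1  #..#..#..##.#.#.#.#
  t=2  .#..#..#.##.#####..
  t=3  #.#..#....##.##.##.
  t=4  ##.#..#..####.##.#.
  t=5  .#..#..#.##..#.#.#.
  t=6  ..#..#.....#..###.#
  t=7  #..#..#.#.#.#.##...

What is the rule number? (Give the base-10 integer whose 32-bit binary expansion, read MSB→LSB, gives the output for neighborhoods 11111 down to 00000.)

  nb #####: next=#  (t=2,i=14, bit31=1)
  nb ####.: next=.  (t=2,i=15, bit30=0)
  nb ###.#: next=.  (t=4,i=12, bit29=0)
  nb ###..: next=#  (t=2,i=16, bit28=1)
  nb ##.##: next=#  (t=2,i=11, bit27=1)
  nb ##.#.: next=.  (t=0,i=1, bit26=0)
  nb ##..#: next=#  (t=1,i=1, bit25=1)
  nb ##...: next=#  (t=0,i=12, bit24=1)
  nb #.###: next=.  (t=2,i=12, bit23=0)
  nb #.##.: next=.  (t=1,i=18, bit22=0)
  nb #.#.#: next=#  (t=1,i=12, bit21=1)
  nb #.#..: next=.  (t=0,i=2, bit20=0)
  nb #..##: next=.  (t=0,i=17, bit19=0)
  nb #..#.: next=.  (t=0,i=4, bit18=0)
  nb #...#: next=.  (t=0,i=13, bit17=0)
  nb #....: next=.  (t=0,i=7, bit16=0)
  nb .####: next=#  (t=2,i=13, bit15=1)
  nb .###.: next=#  (t=6,i=15, bit14=1)
  nb .##.#: next=#  (t=0,i=0, bit13=1)
  nb .##..: next=.  (t=0,i=11, bit12=0)
  nb .#.##: next=.  (t=1,i=17, bit11=0)
  nb .#.#.: next=#  (t=1,i=13, bit10=1)
  nb .#..#: next=#  (t=0,i=3, bit9=1)
  nb .#...: next=#  (t=0,i=6, bit8=1)
  nb ..###: next=#  (t=4,i=9, bit7=1)
  nb ..##.: next=#  (t=0,i=10, bit6=1)
  nb ..#.#: next=.  (t=2,i=7, bit5=0)
  nb ..#..: next=.  (t=0,i=5, bit4=0)
  nb ...##: next=#  (t=0,i=9, bit3=1)
  nb ...#.: next=#  (t=0,i=14, bit2=1)
  nb ....#: next=.  (t=0,i=8, bit1=0)
  nb .....: next=#  (t=6,i=8, bit0=1)
  bits 10011011001000001110011111001101 = 2602624973

2602624973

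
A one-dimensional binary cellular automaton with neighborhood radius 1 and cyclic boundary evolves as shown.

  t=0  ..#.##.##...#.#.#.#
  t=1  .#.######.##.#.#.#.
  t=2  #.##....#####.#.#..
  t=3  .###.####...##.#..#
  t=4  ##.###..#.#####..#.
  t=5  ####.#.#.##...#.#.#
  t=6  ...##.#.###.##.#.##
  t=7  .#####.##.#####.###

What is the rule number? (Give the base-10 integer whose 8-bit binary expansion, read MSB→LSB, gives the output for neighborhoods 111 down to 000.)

  [7] ### => .  t=1,i=4
  [6] ##. => #  t=0,i=5
  [5] #.# => #  t=0,i=3
  [4] #.. => .  t=0,i=0
  [3] .## => #  t=0,i=4
  [2] .#. => .  t=0,i=2
  [1] ..# => #  t=0,i=1
  [0] ... => #  t=0,i=10
  bits 01101011 = 107

107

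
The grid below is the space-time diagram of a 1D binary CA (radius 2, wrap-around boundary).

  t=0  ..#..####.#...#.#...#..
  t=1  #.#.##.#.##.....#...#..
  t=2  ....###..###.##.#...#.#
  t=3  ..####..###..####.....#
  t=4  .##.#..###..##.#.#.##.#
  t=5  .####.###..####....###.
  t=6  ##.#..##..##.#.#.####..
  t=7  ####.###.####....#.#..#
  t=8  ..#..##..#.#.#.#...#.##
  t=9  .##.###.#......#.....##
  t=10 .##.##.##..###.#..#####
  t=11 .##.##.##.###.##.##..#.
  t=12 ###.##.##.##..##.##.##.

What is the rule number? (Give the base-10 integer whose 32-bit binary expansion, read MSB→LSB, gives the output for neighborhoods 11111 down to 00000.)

  [31] ##### => .  t=7,i=1
  [30] ####. => #  t=0,i=7
  [29] ###.# => .  t=0,i=8
  [28] ###.. => .  t=2,i=6
  [27] ##.## => .  t=2,i=12
  [26] ##.#. => #  t=0,i=9
  [25] ##..# => .  t=2,i=7
  [24] ##... => #  t=1,i=11
  [23] #.### => #  t=5,i=6
  [22] #.##. => #  t=1,i=4
  [21] #.#.# => .  t=1,i=2
  [20] #.#.. => #  t=0,i=10
  [19] #..## => #  t=0,i=4
  [18] #..#. => #  t=1,i=22
  [17] #...# => .  t=0,i=12
  [16] #.... => .  t=0,i=22
  [15] .#### => .  t=0,i=6
  [14] .###. => #  t=2,i=5
  [13] .##.# => #  t=1,i=5
  [12] .##.. => #  t=1,i=10
  [11] .#.## => .  t=1,i=3
  [10] .#.#. => .  t=0,i=15
  [9] .#..# => .  t=0,i=3
  [8] .#... => .  t=0,i=11
  [7] ..### => #  t=0,i=5
  [6] ..##. => #  t=4,i=12
  [5] ..#.# => .  t=0,i=14
  [4] ..#.. => #  t=0,i=2
  [3] ...## => #  t=2,i=3
  [2] ...#. => .  t=0,i=1
  [1] ....# => #  t=0,i=0
  [0] ..... => #  t=1,i=13
  bits 01000101110111000111000011011011 = 1172074715

1172074715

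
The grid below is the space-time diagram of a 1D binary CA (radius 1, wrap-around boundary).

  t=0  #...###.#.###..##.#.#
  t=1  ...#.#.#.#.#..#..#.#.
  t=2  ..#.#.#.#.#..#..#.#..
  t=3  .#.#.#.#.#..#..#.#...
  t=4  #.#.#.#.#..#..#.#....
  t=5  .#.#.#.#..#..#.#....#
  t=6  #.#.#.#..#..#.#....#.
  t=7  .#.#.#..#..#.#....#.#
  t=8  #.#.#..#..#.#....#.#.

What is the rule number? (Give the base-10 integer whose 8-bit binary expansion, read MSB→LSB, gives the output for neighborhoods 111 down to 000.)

162

  nb ###: next=#  (t=0,i=5, bit7=1)
  nb ##.: next=.  (t=0,i=0, bit6=0)
  nb #.#: next=#  (t=0,i=7, bit5=1)
  nb #..: next=.  (t=0,i=1, bit4=0)
  nb .##: next=.  (t=0,i=4, bit3=0)
  nb .#.: next=.  (t=0,i=8, bit2=0)
  nb ..#: next=#  (t=0,i=3, bit1=1)
  nb ...: next=.  (t=0,i=2, bit0=0)
  bits 10100010 = 162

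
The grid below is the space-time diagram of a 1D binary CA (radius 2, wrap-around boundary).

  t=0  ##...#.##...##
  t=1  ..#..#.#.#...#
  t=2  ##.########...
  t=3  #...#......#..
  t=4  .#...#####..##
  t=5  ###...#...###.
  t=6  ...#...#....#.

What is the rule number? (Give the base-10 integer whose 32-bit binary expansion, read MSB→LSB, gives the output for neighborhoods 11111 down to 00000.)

  nb #####: next=.  (t=2,i=5, bit31=0)
  nb ####.: next=.  (t=0,i=0, bit30=0)
  nb ###.#: next=#  (t=5,i=12, bit29=1)
  nb ###..: next=.  (t=0,i=1, bit28=0)
  nb ##.##: next=.  (t=2,i=2, bit27=0)
  nb ##.#.: next=#  (t=4,i=0, bit26=1)
  nb ##..#: next=#  (t=4,i=10, bit25=1)
  nb ##...: next=#  (t=0,i=2, bit24=1)
  nb #.###: next=.  (t=2,i=3, bit23=0)
  nb #.##.: next=#  (t=0,i=7, bit22=1)
  nb #.#.#: next=#  (t=1,i=7, bit21=1)
  nb #.#..: next=#  (t=1,i=9, bit20=1)
  nb #..##: next=#  (t=4,i=11, bit19=1)
  nb #..#.: next=#  (t=1,i=1, bit18=1)
  nb #...#: next=.  (t=0,i=3, bit17=0)
  nb #....: next=#  (t=3,i=6, bit16=1)
  nb .####: next=#  (t=0,i=13, bit15=1)
  nb .###.: next=.  (t=5,i=1, bit14=0)
  nb .##.#: next=.  (t=2,i=1, bit13=0)
  nb .##..: next=.  (t=0,i=8, bit12=0)
  nb .#.##: next=.  (t=0,i=6, bit11=0)
  nb .#.#.: next=#  (t=1,i=6, bit10=1)
  nb .#..#: next=#  (t=1,i=0, bit9=1)
  nb .#...: next=#  (t=1,i=10, bit8=1)
  nb ..###: next=.  (t=0,i=12, bit7=0)
  nb ..##.: next=#  (t=2,i=0, bit6=1)
  nb ..#.#: next=#  (t=0,i=5, bit5=1)
  nb ..#..: next=.  (t=1,i=2, bit4=0)
  nb ...##: next=.  (t=0,i=11, bit3=0)
  nb ...#.: next=.  (t=0,i=4, bit2=0)
  nb ....#: next=#  (t=3,i=9, bit1=1)
  nb .....: next=#  (t=3,i=7, bit0=1)
  bits 00100111011111011000011101100011 = 662538083

662538083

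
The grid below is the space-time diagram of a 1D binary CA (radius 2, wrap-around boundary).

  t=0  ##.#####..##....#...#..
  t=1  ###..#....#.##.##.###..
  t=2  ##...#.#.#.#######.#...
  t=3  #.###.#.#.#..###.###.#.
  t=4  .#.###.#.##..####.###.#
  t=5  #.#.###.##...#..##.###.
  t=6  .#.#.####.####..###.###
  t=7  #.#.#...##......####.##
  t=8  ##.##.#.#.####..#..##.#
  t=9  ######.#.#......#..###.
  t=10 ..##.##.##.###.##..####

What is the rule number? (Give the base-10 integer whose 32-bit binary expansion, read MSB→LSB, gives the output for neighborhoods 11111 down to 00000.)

2907925717

  #####|#  b31=1 t=0,i=5
  ####.|.  b30=0 t=0,i=6
  ###.#|#  b29=1 t=2,i=17
  ###..|.  b28=0 t=0,i=7
  ##.##|#  b27=1 t=0,i=2
  ##.#.|#  b26=1 t=2,i=18
  ##..#|.  b25=0 t=0,i=8
  ##...|#  b24=1 t=0,i=12
  #.###|.  b23=0 t=0,i=3
  #.##.|#  b22=1 t=1,i=12
  #.#.#|.  b21=0 t=2,i=7
  #.#..|#  b20=1 t=2,i=19
  #..##|.  b19=0 t=0,i=9
  #..#.|.  b18=0 t=1,i=4
  #...#|#  b17=1 t=0,i=18
  #....|#  b16=1 t=0,i=13
  .####|.  b15=0 t=0,i=4
  .###.|#  b14=1 t=1,i=1
  .##.#|#  b13=1 t=0,i=1
  .##..|.  b12=0 t=0,i=11
  .#.##|#  b11=1 t=1,i=11
  .#.#.|#  b10=1 t=2,i=6
  .#..#|.  b9=0 t=0,i=21
  .#...|.  b8=0 t=0,i=17
  ..###|#  b7=1 t=1,i=0
  ..##.|#  b6=1 t=0,i=0
  ..#.#|.  b5=0 t=1,i=10
  ..#..|#  b4=1 t=0,i=16
  ...##|.  b3=0 t=2,i=22
  ...#.|#  b2=1 t=0,i=15
  ....#|.  b1=0 t=0,i=14
  .....|#  b0=1 t=7,i=12
  bits 10101101010100110110110011010101 = 2907925717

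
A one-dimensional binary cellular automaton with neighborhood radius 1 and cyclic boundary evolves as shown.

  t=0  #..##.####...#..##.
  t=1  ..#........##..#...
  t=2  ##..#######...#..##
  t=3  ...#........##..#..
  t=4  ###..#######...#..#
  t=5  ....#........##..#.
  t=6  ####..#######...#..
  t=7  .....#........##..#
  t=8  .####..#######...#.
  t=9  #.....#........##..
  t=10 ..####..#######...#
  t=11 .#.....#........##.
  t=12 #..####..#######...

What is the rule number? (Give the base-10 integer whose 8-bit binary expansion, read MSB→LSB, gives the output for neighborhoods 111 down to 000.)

3

  [7] ### => .  t=0,i=7
  [6] ##. => .  t=0,i=4
  [5] #.# => .  t=0,i=5
  [4] #.. => .  t=0,i=1
  [3] .## => .  t=0,i=3
  [2] .#. => .  t=0,i=0
  [1] ..# => #  t=0,i=2
  [0] ... => #  t=0,i=11
  bits 00000011 = 3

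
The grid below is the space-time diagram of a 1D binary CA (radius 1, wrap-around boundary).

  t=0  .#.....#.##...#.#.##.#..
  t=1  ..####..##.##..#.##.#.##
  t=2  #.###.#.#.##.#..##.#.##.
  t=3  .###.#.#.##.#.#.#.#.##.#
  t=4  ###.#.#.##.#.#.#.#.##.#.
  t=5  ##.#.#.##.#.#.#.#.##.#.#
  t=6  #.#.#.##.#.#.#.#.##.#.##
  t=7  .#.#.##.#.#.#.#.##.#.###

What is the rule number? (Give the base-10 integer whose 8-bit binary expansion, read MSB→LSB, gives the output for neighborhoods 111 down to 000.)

  nb ###: next=#  (t=1,i=3, bit7=1)
  nb ##.: next=.  (t=0,i=10, bit6=0)
  nb #.#: next=#  (t=0,i=8, bit5=1)
  nb #..: next=#  (t=0,i=2, bit4=1)
  nb .##: next=#  (t=0,i=9, bit3=1)
  nb .#.: next=.  (t=0,i=1, bit2=0)
  nb ..#: next=.  (t=0,i=0, bit1=0)
  nb ...: next=#  (t=0,i=3, bit0=1)
  bits 10111001 = 185

185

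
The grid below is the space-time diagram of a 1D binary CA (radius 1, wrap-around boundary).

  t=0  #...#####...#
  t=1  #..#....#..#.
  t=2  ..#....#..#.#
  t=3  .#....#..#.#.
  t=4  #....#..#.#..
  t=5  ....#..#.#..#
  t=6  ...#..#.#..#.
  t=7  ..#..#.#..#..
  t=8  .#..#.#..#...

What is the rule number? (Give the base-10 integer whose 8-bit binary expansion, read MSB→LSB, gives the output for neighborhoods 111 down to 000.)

98

  nb ###: next=.  (t=0,i=5, bit7=0)
  nb ##.: next=#  (t=0,i=0, bit6=1)
  nb #.#: next=#  (t=1,i=12, bit5=1)
  nb #..: next=.  (t=0,i=1, bit4=0)
  nb .##: next=.  (t=0,i=4, bit3=0)
  nb .#.: next=.  (t=1,i=0, bit2=0)
  nb ..#: next=#  (t=0,i=3, bit1=1)
  nb ...: next=.  (t=0,i=2, bit0=0)
  bits 01100010 = 98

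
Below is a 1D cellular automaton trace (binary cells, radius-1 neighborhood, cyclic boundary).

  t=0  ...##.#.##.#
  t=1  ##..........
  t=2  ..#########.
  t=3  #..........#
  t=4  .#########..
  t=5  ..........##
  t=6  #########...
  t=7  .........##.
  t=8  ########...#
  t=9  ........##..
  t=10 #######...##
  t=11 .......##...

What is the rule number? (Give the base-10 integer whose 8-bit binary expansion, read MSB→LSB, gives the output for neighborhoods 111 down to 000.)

17

  ###|.  b7=0 t=2,i=3
  ##.|.  b6=0 t=0,i=4
  #.#|.  b5=0 t=0,i=5
  #..|#  b4=1 t=0,i=0
  .##|.  b3=0 t=0,i=3
  .#.|.  b2=0 t=0,i=6
  ..#|.  b1=0 t=0,i=2
  ...|#  b0=1 t=0,i=1
  bits 00010001 = 17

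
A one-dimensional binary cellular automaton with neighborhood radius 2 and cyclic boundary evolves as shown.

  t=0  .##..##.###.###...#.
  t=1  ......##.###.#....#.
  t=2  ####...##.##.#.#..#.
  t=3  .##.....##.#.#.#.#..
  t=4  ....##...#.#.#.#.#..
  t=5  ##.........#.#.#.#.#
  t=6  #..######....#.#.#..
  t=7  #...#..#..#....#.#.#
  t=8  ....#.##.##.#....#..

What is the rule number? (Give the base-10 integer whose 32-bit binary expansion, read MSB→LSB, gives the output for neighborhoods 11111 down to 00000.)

1748361233

  [31] ##### => .  t=6,i=5
  [30] ####. => #  t=2,i=2
  [29] ###.# => #  t=0,i=10
  [28] ###.. => .  t=0,i=14
  [27] ##.## => #  t=0,i=7
  [26] ##.#. => .  t=1,i=12
  [25] ##..# => .  t=0,i=3
  [24] ##... => .  t=0,i=15
  [23] #.### => .  t=0,i=8
  [22] #.##. => .  t=2,i=10
  [21] #.#.# => #  t=2,i=13
  [20] #.#.. => #  t=1,i=13
  [19] #..## => .  t=0,i=0
  [18] #..#. => #  t=2,i=17
  [17] #...# => .  t=0,i=16
  [16] #.... => #  t=1,i=0
  [15] .#### => #  t=2,i=1
  [14] .###. => #  t=0,i=9
  [13] .##.# => #  t=0,i=6
  [12] .##.. => .  t=0,i=2
  [11] .#.## => .  t=2,i=19
  [10] .#.#. => .  t=2,i=14
  [9] .#..# => .  t=0,i=19
  [8] .#... => .  t=1,i=14
  [7] ..### => .  t=6,i=3
  [6] ..##. => .  t=0,i=1
  [5] ..#.# => .  t=2,i=18
  [4] ..#.. => #  t=0,i=18
  [3] ...## => .  t=1,i=5
  [2] ...#. => .  t=0,i=17
  [1] ....# => .  t=1,i=4
  [0] ..... => #  t=1,i=1
  bits 01101000001101011110000000010001 = 1748361233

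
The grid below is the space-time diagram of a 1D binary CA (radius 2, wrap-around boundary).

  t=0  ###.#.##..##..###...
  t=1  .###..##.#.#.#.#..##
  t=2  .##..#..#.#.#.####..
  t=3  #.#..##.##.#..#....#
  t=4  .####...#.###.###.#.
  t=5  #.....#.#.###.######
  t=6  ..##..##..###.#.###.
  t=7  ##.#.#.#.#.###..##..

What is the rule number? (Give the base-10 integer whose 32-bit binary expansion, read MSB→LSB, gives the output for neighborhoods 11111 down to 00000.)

2765838137

  ##### -> #   bit 31 = 1  t=5,i=16
  ####. -> .   bit 30 = 0  t=2,i=16
  ###.# -> #   bit 29 = 1  t=0,i=2
  ###.. -> .   bit 28 = 0  t=0,i=16
  ##.## -> .   bit 27 = 0  t=1,i=0
  ##.#. -> #   bit 26 = 1  t=0,i=3
  ##..# -> .   bit 25 = 0  t=0,i=8
  ##... -> .   bit 24 = 0  t=0,i=17
  #.### -> #   bit 23 = 1  t=1,i=1
  #.##. -> #   bit 22 = 1  t=0,i=6
  #.#.# -> .   bit 21 = 0  t=0,i=4
  #.#.. -> #   bit 20 = 1  t=1,i=15
  #..## -> #   bit 19 = 1  t=0,i=9
  #..#. -> .   bit 18 = 0  t=2,i=4
  #...# -> #   bit 17 = 1  t=0,i=18
  #.... -> #   bit 16 = 1  t=3,i=16
  .#### -> .   bit 15 = 0  t=2,i=15
  .###. -> #   bit 14 = 1  t=0,i=1
  .##.# -> .   bit 13 = 0  t=1,i=7
  .##.. -> #   bit 12 = 1  t=0,i=7
  .#.## -> .   bit 11 = 0  t=0,i=5
  .#.#. -> #   bit 10 = 1  t=1,i=10
  .#..# -> #   bit 9 = 1  t=1,i=16
  .#... -> #   bit 8 = 1  t=3,i=15
  ..### -> .   bit 7 = 0  t=0,i=0
  ..##. -> .   bit 6 = 0  t=0,i=10
  ..#.# -> #   bit 5 = 1  t=2,i=8
  ..#.. -> #   bit 4 = 1  t=2,i=5
  ...## -> #   bit 3 = 1  t=0,i=19
  ...#. -> .   bit 2 = 0  t=4,i=7
  ....# -> .   bit 1 = 0  t=3,i=17
  ..... -> #   bit 0 = 1  t=5,i=3
  bits 10100100110110110101011100111001 = 2765838137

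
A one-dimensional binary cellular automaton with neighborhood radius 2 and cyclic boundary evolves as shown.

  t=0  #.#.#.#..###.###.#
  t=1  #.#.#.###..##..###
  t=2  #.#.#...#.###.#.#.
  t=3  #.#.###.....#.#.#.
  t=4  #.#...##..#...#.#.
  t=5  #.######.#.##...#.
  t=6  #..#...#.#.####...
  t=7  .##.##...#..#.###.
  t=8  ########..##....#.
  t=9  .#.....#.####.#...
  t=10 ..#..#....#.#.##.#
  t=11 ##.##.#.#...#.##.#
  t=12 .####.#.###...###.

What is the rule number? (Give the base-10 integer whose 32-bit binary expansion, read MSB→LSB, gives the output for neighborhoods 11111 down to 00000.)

  nb #####: next=.  (t=5,i=4, bit31=0)
  nb ####.: next=.  (t=1,i=17, bit30=0)
  nb ###.#: next=#  (t=0,i=11, bit29=1)
  nb ###..: next=#  (t=1,i=8, bit28=1)
  nb ##.##: next=#  (t=0,i=12, bit27=1)
  nb ##.#.: next=.  (t=0,i=1, bit26=0)
  nb ##..#: next=.  (t=1,i=9, bit25=0)
  nb ##...: next=#  (t=3,i=7, bit24=1)
  nb #.###: next=.  (t=0,i=13, bit23=0)
  nb #.##.: next=#  (t=0,i=17, bit22=1)
  nb #.#.#: next=#  (t=0,i=2, bit21=1)
  nb #.#..: next=#  (t=0,i=6, bit20=1)
  nb #..##: next=#  (t=0,i=8, bit19=1)
  nb #..#.: next=#  (t=4,i=9, bit18=1)
  nb #...#: next=#  (t=2,i=6, bit17=1)
  nb #....: next=.  (t=3,i=8, bit16=0)
  nb .####: next=#  (t=1,i=16, bit15=1)
  nb .###.: next=.  (t=0,i=10, bit14=0)
  nb .##.#: next=#  (t=0,i=0, bit13=1)
  nb .##..: next=#  (t=1,i=12, bit12=1)
  nb .#.##: next=.  (t=1,i=5, bit11=0)
  nb .#.#.: next=.  (t=0,i=3, bit10=0)
  nb .#..#: next=#  (t=0,i=7, bit9=1)
  nb .#...: next=#  (t=2,i=5, bit8=1)
  nb ..###: next=.  (t=0,i=9, bit7=0)
  nb ..##.: next=#  (t=1,i=11, bit6=1)
  nb ..#.#: next=.  (t=2,i=8, bit5=0)
  nb ..#..: next=.  (t=4,i=10, bit4=0)
  nb ...##: next=#  (t=4,i=5, bit3=1)
  nb ...#.: next=.  (t=2,i=7, bit2=0)
  nb ....#: next=#  (t=3,i=10, bit1=1)
  nb .....: next=.  (t=3,i=9, bit0=0)
  bits 00111001011111101011001101001010 = 964604746

964604746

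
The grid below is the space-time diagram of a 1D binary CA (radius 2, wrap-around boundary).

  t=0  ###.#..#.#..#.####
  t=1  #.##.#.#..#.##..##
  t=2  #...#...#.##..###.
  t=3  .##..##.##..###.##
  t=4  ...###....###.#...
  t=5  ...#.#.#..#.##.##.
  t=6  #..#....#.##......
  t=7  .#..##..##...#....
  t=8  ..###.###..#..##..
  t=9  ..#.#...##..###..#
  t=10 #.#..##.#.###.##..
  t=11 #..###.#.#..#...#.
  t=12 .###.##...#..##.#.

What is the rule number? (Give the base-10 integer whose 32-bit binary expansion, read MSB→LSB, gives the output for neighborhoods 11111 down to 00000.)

3054177248

  nb #####: next=#  (t=0,i=0, bit31=1)
  nb ####.: next=.  (t=0,i=1, bit30=0)
  nb ###.#: next=#  (t=0,i=2, bit29=1)
  nb ###..: next=#  (t=4,i=5, bit28=1)
  nb ##.##: next=.  (t=1,i=1, bit27=0)
  nb ##.#.: next=#  (t=0,i=3, bit26=1)
  nb ##..#: next=#  (t=1,i=14, bit25=1)
  nb ##...: next=.  (t=4,i=6, bit24=0)
  nb #.###: next=.  (t=0,i=14, bit23=0)
  nb #.##.: next=.  (t=1,i=2, bit22=0)
  nb #.#.#: next=.  (t=1,i=5, bit21=0)
  nb #.#..: next=.  (t=0,i=4, bit20=0)
  nb #..##: next=#  (t=1,i=15, bit19=1)
  nb #..#.: next=.  (t=0,i=6, bit18=0)
  nb #...#: next=#  (t=2,i=2, bit17=1)
  nb #....: next=#  (t=4,i=7, bit16=1)
  nb .####: next=.  (t=0,i=15, bit15=0)
  nb .###.: next=.  (t=1,i=17, bit14=0)
  nb .##.#: next=.  (t=1,i=3, bit13=0)
  nb .##..: next=.  (t=1,i=13, bit12=0)
  nb .#.##: next=#  (t=0,i=13, bit11=1)
  nb .#.#.: next=.  (t=0,i=8, bit10=0)
  nb .#..#: next=#  (t=0,i=5, bit9=1)
  nb .#...: next=#  (t=2,i=1, bit8=1)
  nb ..###: next=#  (t=1,i=16, bit7=1)
  nb ..##.: next=#  (t=3,i=5, bit6=1)
  nb ..#.#: next=#  (t=0,i=7, bit5=1)
  nb ..#..: next=.  (t=2,i=4, bit4=0)
  nb ...##: next=.  (t=4,i=2, bit3=0)
  nb ...#.: next=.  (t=2,i=3, bit2=0)
  nb ....#: next=.  (t=4,i=1, bit1=0)
  nb .....: next=.  (t=4,i=0, bit0=0)
  bits 10110110000010110000101111100000 = 3054177248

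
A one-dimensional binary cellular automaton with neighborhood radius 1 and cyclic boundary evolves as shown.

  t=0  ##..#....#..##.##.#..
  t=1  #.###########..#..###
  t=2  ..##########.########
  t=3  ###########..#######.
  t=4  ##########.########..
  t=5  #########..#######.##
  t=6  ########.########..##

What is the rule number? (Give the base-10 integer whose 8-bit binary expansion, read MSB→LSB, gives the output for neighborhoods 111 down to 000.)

  nb ###: next=#  (t=1,i=3, bit7=1)
  nb ##.: next=.  (t=0,i=1, bit6=0)
  nb #.#: next=.  (t=0,i=14, bit5=0)
  nb #..: next=#  (t=0,i=2, bit4=1)
  nb .##: next=#  (t=0,i=0, bit3=1)
  nb .#.: next=#  (t=0,i=4, bit2=1)
  nb ..#: next=#  (t=0,i=3, bit1=1)
  nb ...: next=#  (t=0,i=6, bit0=1)
  bits 10011111 = 159

159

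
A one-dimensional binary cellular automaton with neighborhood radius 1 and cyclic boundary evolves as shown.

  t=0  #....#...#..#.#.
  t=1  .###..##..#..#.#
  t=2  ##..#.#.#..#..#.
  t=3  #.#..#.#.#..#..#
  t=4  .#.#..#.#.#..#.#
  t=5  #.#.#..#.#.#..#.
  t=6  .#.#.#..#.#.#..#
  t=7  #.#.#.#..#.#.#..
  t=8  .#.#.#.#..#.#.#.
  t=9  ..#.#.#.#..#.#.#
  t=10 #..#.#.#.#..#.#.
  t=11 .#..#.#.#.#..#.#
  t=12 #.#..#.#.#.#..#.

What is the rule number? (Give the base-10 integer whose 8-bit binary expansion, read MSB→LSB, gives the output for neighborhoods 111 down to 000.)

  ### -> .   bit 7 = 0  t=1,i=2
  ##. -> .   bit 6 = 0  t=1,i=3
  #.# -> #   bit 5 = 1  t=0,i=13
  #.. -> #   bit 4 = 1  t=0,i=1
  .## -> #   bit 3 = 1  t=1,i=1
  .#. -> .   bit 2 = 0  t=0,i=0
  ..# -> .   bit 1 = 0  t=0,i=4
  ... -> #   bit 0 = 1  t=0,i=2
  bits 00111001 = 57

57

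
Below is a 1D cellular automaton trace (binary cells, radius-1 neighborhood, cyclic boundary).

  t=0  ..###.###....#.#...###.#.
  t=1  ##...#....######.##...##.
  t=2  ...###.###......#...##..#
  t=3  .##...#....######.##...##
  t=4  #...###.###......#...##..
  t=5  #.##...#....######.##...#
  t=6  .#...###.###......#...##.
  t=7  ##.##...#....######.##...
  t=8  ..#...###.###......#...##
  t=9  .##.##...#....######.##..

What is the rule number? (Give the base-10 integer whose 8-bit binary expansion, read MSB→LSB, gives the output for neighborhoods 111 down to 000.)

39

  nb ###: next=.  (t=0,i=3, bit7=0)
  nb ##.: next=.  (t=0,i=4, bit6=0)
  nb #.#: next=#  (t=0,i=5, bit5=1)
  nb #..: next=.  (t=0,i=9, bit4=0)
  nb .##: next=.  (t=0,i=2, bit3=0)
  nb .#.: next=#  (t=0,i=13, bit2=1)
  nb ..#: next=#  (t=0,i=1, bit1=1)
  nb ...: next=#  (t=0,i=0, bit0=1)
  bits 00100111 = 39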